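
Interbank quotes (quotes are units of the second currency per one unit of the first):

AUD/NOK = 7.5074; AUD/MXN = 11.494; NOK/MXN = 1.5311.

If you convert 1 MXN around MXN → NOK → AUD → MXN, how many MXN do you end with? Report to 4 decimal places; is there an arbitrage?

Around MXN → NOK → AUD → MXN: 1 ÷ 1.5311 ÷ 7.5074 × 11.494 = 0.999950
Product ≈ 1 (deviation 0.005%, within rounding noise).

0.9999 (no arbitrage)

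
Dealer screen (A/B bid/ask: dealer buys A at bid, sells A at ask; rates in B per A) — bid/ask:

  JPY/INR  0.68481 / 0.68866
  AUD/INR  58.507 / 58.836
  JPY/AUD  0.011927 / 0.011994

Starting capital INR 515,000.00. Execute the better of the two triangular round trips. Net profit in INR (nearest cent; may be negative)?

Best loop INR → JPY → AUD → INR:
INR 515,000.00 ÷ 0.68866 (buy JPY at ask) = JPY 747,829
JPY 747,829 × 0.011927 (sell JPY at bid) = AUD 8,919.36
AUD 8,919.36 × 58.507 (sell AUD at bid) = INR 521,844.87

Net profit: INR 6,844.87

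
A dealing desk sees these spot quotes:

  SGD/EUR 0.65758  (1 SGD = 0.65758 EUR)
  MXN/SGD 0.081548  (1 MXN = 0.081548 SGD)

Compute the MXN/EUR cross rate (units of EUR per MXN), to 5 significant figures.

1 MXN × 0.081548 = 0.081548 SGD
0.081548 SGD × 0.65758 = 0.0536243 EUR

MXN/EUR = 0.053624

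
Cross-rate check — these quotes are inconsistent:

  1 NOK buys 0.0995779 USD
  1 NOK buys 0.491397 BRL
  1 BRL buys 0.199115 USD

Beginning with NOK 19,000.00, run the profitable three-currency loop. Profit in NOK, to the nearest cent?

Profitable loop is NOK → USD → BRL → NOK:
NOK 19,000.00 × 0.0995779 = USD 1,891.98
USD 1,891.98 ÷ 0.199115 = BRL 9,501.95
BRL 9,501.95 ÷ 0.491397 = NOK 19,336.60
Profit = NOK 19,336.60 − NOK 19,000.00

Profit: NOK 336.60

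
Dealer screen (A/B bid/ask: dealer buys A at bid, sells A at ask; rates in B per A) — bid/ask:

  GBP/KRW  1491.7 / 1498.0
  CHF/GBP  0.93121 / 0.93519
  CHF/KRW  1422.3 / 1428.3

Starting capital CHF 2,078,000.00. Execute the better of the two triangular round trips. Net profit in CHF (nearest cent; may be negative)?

Best loop CHF → KRW → GBP → CHF:
CHF 2,078,000.00 × 1422.3 (sell CHF at bid) = KRW 2,955,539,400
KRW 2,955,539,400 ÷ 1498.0 (buy GBP at ask) = GBP 1,972,990.25
GBP 1,972,990.25 ÷ 0.93519 (buy CHF at ask) = CHF 2,109,721.29

Net profit: CHF 31,721.29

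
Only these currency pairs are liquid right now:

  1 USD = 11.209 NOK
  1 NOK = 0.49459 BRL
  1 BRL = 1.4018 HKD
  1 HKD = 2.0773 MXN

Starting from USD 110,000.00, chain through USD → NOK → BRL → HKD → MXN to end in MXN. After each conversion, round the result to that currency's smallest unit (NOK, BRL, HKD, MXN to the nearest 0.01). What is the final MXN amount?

MXN 1,775,784.08

USD 110,000.00 × 11.209 = NOK 1,232,990.00
NOK 1,232,990.00 × 0.49459 = BRL 609,824.52
BRL 609,824.52 × 1.4018 = HKD 854,852.01
HKD 854,852.01 × 2.0773 = MXN 1,775,784.08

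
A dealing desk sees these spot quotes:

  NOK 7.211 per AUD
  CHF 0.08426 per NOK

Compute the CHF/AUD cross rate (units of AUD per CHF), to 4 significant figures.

CHF/AUD = 1.646

1 CHF ÷ 0.08426 = 11.868 NOK
11.868 NOK ÷ 7.211 = 1.64582 AUD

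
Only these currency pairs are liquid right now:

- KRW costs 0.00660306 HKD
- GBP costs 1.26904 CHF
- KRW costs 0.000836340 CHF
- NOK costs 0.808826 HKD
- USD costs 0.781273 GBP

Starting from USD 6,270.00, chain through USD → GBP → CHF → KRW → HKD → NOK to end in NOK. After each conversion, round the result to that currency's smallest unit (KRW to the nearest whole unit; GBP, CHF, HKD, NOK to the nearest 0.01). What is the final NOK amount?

USD 6,270.00 × 0.781273 = GBP 4,898.58
GBP 4,898.58 × 1.26904 = CHF 6,216.49
CHF 6,216.49 ÷ 0.000836340 = KRW 7,432,970
KRW 7,432,970 × 0.00660306 = HKD 49,080.35
HKD 49,080.35 ÷ 0.808826 = NOK 60,680.97

NOK 60,680.97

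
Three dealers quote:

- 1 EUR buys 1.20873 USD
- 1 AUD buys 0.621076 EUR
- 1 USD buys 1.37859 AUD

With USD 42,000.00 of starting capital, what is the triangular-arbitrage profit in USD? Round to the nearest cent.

Profit: USD 1,466.88

Profitable loop is USD → AUD → EUR → USD:
USD 42,000.00 × 1.37859 = AUD 57,900.78
AUD 57,900.78 × 0.621076 = EUR 35,960.78
EUR 35,960.78 × 1.20873 = USD 43,466.88
Profit = USD 43,466.88 − USD 42,000.00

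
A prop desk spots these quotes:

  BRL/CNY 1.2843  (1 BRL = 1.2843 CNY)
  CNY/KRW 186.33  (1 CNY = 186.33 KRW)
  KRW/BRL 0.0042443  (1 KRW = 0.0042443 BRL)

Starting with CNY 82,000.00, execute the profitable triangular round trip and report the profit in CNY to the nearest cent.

Profit: CNY 1,285.46

Profitable loop is CNY → KRW → BRL → CNY:
CNY 82,000.00 × 186.33 = KRW 15,279,060
KRW 15,279,060 × 0.0042443 = BRL 64,848.91
BRL 64,848.91 × 1.2843 = CNY 83,285.46
Profit = CNY 83,285.46 − CNY 82,000.00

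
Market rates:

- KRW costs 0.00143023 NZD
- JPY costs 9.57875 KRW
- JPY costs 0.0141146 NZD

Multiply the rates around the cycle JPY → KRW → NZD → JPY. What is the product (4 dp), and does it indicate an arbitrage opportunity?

Around JPY → KRW → NZD → JPY: 1 × 9.57875 × 0.00143023 ÷ 0.0141146 = 0.970613
Product < 1; profitable direction is JPY → NZD → KRW → JPY.

0.9706 (arbitrage exists)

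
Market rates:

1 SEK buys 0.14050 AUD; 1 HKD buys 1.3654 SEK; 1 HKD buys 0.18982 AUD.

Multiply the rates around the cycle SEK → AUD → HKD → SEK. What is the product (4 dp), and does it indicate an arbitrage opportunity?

Around SEK → AUD → HKD → SEK: 1 × 0.14050 ÷ 0.18982 × 1.3654 = 1.010635
Product > 1; profitable direction is SEK → AUD → HKD → SEK.

1.0106 (arbitrage exists)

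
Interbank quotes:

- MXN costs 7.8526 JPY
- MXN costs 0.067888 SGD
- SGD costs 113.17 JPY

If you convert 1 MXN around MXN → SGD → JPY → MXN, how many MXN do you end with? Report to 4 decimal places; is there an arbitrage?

Around MXN → SGD → JPY → MXN: 1 × 0.067888 × 113.17 ÷ 7.8526 = 0.978387
Product < 1; profitable direction is MXN → JPY → SGD → MXN.

0.9784 (arbitrage exists)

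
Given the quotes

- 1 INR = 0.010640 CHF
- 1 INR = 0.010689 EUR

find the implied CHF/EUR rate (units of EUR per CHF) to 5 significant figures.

CHF/EUR = 1.0046

1 CHF ÷ 0.010640 = 93.985 INR
93.985 INR × 0.010689 = 1.00461 EUR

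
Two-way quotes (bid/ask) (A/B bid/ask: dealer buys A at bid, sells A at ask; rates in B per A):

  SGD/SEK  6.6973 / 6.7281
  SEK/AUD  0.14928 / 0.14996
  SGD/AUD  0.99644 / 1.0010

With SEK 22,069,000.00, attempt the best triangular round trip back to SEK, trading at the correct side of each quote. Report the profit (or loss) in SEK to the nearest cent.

Net result: SEK -27,052.85 (no profitable arbitrage after spreads)

Best loop SEK → AUD → SGD → SEK:
SEK 22,069,000.00 × 0.14928 (sell SEK at bid) = AUD 3,294,460.32
AUD 3,294,460.32 ÷ 1.0010 (buy SGD at ask) = SGD 3,291,169.15
SGD 3,291,169.15 × 6.6973 (sell SGD at bid) = SEK 22,041,947.15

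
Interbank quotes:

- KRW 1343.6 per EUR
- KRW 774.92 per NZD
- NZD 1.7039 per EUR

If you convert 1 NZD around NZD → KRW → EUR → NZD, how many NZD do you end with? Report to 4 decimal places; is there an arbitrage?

0.9827 (arbitrage exists)

Around NZD → KRW → EUR → NZD: 1 × 774.92 ÷ 1343.6 × 1.7039 = 0.982723
Product < 1; profitable direction is NZD → EUR → KRW → NZD.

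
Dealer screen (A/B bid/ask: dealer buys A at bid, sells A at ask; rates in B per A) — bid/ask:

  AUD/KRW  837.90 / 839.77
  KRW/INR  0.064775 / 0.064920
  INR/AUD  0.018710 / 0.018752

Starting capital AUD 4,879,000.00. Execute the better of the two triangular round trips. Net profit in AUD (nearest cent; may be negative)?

Net profit: AUD 75,550.02

Best loop AUD → KRW → INR → AUD:
AUD 4,879,000.00 × 837.90 (sell AUD at bid) = KRW 4,088,114,100
KRW 4,088,114,100 × 0.064775 (sell KRW at bid) = INR 264,807,590.83
INR 264,807,590.83 × 0.018710 (sell INR at bid) = AUD 4,954,550.02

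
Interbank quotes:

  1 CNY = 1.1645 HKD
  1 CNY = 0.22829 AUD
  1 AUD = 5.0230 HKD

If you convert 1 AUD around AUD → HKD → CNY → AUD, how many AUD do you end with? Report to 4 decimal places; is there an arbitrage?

Around AUD → HKD → CNY → AUD: 1 × 5.0230 ÷ 1.1645 × 0.22829 = 0.984715
Product < 1; profitable direction is AUD → CNY → HKD → AUD.

0.9847 (arbitrage exists)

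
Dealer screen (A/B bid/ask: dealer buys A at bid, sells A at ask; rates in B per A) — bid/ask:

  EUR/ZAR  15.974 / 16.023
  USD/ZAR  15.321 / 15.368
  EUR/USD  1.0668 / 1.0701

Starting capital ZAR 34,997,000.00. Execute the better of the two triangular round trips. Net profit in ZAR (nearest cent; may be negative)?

Net profit: ZAR 702,086.60

Best loop ZAR → EUR → USD → ZAR:
ZAR 34,997,000.00 ÷ 16.023 (buy EUR at ask) = EUR 2,184,172.75
EUR 2,184,172.75 × 1.0668 (sell EUR at bid) = USD 2,330,075.49
USD 2,330,075.49 × 15.321 (sell USD at bid) = ZAR 35,699,086.60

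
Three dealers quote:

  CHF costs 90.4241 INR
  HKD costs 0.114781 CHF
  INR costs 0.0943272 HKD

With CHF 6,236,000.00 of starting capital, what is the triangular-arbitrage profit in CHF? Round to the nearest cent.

Profitable loop is CHF → HKD → INR → CHF:
CHF 6,236,000.00 ÷ 0.114781 = HKD 54,329,549.32
HKD 54,329,549.32 ÷ 0.0943272 = INR 575,969,066.35
INR 575,969,066.35 ÷ 90.4241 = CHF 6,369,641.13
Profit = CHF 6,369,641.13 − CHF 6,236,000.00

Profit: CHF 133,641.13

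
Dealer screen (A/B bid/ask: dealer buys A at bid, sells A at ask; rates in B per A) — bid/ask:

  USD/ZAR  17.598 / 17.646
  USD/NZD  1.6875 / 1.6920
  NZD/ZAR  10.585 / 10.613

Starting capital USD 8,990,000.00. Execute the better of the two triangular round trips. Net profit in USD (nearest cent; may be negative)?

Best loop USD → NZD → ZAR → USD:
USD 8,990,000.00 × 1.6875 (sell USD at bid) = NZD 15,170,625.00
NZD 15,170,625.00 × 10.585 (sell NZD at bid) = ZAR 160,581,065.62
ZAR 160,581,065.62 ÷ 17.646 (buy USD at ask) = USD 9,100,139.73

Net profit: USD 110,139.73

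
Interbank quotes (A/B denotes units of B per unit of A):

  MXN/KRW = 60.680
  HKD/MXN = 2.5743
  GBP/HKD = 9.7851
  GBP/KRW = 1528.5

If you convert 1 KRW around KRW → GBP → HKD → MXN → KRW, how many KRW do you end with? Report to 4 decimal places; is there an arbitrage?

1.0000 (no arbitrage)

Around KRW → GBP → HKD → MXN → KRW: 1 ÷ 1528.5 × 9.7851 × 2.5743 × 60.680 = 1.000010
Product ≈ 1 (deviation 0.001%, within rounding noise).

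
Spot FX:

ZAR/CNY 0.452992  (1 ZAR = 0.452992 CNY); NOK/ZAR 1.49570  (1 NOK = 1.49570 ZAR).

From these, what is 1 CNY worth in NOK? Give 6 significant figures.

CNY/NOK = 1.47593

1 CNY ÷ 0.452992 = 2.20754 ZAR
2.20754 ZAR ÷ 1.49570 = 1.47593 NOK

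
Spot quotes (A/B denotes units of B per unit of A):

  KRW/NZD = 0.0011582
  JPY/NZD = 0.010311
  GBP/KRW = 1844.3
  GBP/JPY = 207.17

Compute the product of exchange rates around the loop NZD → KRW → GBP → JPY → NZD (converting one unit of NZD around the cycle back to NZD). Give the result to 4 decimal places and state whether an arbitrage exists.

1.0000 (no arbitrage)

Around NZD → KRW → GBP → JPY → NZD: 1 ÷ 0.0011582 ÷ 1844.3 × 207.17 × 0.010311 = 1.000029
Product ≈ 1 (deviation 0.003%, within rounding noise).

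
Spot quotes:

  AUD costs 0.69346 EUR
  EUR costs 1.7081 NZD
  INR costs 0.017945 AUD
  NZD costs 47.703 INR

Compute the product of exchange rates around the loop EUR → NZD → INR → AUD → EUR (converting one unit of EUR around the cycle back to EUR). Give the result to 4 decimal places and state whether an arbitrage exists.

Around EUR → NZD → INR → AUD → EUR: 1 × 1.7081 × 47.703 × 0.017945 × 0.69346 = 1.013967
Product > 1; profitable direction is EUR → NZD → INR → AUD → EUR.

1.0140 (arbitrage exists)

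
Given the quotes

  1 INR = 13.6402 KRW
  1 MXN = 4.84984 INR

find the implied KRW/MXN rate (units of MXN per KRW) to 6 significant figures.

KRW/MXN = 0.0151165

1 KRW ÷ 13.6402 = 0.0733127 INR
0.0733127 INR ÷ 4.84984 = 0.0151165 MXN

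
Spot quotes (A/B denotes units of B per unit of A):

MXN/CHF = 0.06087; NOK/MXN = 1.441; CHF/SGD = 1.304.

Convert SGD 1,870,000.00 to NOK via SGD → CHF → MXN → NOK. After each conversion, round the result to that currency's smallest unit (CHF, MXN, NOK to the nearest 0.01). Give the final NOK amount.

SGD 1,870,000.00 ÷ 1.304 = CHF 1,434,049.08
CHF 1,434,049.08 ÷ 0.06087 = MXN 23,559,209.46
MXN 23,559,209.46 ÷ 1.441 = NOK 16,349,208.51

NOK 16,349,208.51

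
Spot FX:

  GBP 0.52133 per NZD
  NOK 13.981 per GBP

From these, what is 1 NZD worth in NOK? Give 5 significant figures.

1 NZD × 0.52133 = 0.52133 GBP
0.52133 GBP × 13.981 = 7.28871 NOK

NZD/NOK = 7.2887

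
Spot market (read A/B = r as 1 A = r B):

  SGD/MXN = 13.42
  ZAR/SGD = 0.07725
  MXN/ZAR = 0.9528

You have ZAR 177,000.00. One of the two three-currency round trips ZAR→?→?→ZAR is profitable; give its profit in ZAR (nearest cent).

Profit: ZAR 2,192.78

Profitable loop is ZAR → MXN → SGD → ZAR:
ZAR 177,000.00 ÷ 0.9528 = MXN 185,768.26
MXN 185,768.26 ÷ 13.42 = SGD 13,842.64
SGD 13,842.64 ÷ 0.07725 = ZAR 179,192.78
Profit = ZAR 179,192.78 − ZAR 177,000.00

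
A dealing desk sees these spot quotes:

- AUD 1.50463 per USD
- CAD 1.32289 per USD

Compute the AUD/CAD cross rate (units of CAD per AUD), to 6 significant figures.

AUD/CAD = 0.879213

1 AUD ÷ 1.50463 = 0.664615 USD
0.664615 USD × 1.32289 = 0.879213 CAD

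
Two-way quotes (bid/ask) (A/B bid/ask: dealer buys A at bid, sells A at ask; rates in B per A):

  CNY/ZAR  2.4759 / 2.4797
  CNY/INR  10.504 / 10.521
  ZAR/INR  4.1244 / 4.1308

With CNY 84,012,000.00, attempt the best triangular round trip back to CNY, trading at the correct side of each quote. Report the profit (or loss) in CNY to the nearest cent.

Best loop CNY → INR → ZAR → CNY:
CNY 84,012,000.00 × 10.504 (sell CNY at bid) = INR 882,462,048.00
INR 882,462,048.00 ÷ 4.1308 (buy ZAR at ask) = ZAR 213,629,816.98
ZAR 213,629,816.98 ÷ 2.4797 (buy CNY at ask) = CNY 86,151,476.79

Net profit: CNY 2,139,476.79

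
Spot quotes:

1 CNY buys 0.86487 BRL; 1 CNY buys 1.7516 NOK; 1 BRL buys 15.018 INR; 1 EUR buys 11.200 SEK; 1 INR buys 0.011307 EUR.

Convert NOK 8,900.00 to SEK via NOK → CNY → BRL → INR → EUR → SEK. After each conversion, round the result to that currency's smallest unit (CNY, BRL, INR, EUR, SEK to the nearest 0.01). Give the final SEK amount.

SEK 8,357.66

NOK 8,900.00 ÷ 1.7516 = CNY 5,081.07
CNY 5,081.07 × 0.86487 = BRL 4,394.47
BRL 4,394.47 × 15.018 = INR 65,996.15
INR 65,996.15 × 0.011307 = EUR 746.22
EUR 746.22 × 11.200 = SEK 8,357.66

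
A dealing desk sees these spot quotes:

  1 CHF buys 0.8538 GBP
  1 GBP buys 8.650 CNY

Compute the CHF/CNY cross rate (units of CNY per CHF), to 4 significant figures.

1 CHF × 0.8538 = 0.8538 GBP
0.8538 GBP × 8.650 = 7.38537 CNY

CHF/CNY = 7.385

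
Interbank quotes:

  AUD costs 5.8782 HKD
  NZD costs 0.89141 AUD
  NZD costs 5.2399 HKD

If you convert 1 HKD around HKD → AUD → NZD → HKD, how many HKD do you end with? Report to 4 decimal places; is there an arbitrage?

Around HKD → AUD → NZD → HKD: 1 ÷ 5.8782 ÷ 0.89141 × 5.2399 = 1.000003
Product ≈ 1 (deviation 0.000%, within rounding noise).

1.0000 (no arbitrage)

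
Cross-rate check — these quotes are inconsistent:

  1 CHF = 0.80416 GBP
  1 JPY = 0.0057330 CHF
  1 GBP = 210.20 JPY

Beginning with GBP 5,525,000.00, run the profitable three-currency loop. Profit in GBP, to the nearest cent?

Profitable loop is GBP → CHF → JPY → GBP:
GBP 5,525,000.00 ÷ 0.80416 = CHF 6,870,523.28
CHF 6,870,523.28 ÷ 0.0057330 = JPY 1,198,416,759
JPY 1,198,416,759 ÷ 210.20 = GBP 5,701,316.65
Profit = GBP 5,701,316.65 − GBP 5,525,000.00

Profit: GBP 176,316.65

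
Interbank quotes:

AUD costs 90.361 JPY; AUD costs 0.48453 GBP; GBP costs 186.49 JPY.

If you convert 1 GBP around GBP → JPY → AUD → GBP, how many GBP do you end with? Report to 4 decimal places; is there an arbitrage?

Around GBP → JPY → AUD → GBP: 1 × 186.49 ÷ 90.361 × 0.48453 = 0.999989
Product ≈ 1 (deviation 0.001%, within rounding noise).

1.0000 (no arbitrage)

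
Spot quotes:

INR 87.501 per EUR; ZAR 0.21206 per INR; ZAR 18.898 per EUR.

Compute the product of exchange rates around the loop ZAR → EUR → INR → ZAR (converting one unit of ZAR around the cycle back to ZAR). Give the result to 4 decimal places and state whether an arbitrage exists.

0.9819 (arbitrage exists)

Around ZAR → EUR → INR → ZAR: 1 ÷ 18.898 × 87.501 × 0.21206 = 0.981874
Product < 1; profitable direction is ZAR → INR → EUR → ZAR.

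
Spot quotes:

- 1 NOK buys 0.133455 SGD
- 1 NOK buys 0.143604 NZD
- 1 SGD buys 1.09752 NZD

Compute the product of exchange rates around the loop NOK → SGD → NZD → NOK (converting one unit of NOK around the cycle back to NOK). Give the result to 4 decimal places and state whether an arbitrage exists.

1.0200 (arbitrage exists)

Around NOK → SGD → NZD → NOK: 1 × 0.133455 × 1.09752 ÷ 0.143604 = 1.019954
Product > 1; profitable direction is NOK → SGD → NZD → NOK.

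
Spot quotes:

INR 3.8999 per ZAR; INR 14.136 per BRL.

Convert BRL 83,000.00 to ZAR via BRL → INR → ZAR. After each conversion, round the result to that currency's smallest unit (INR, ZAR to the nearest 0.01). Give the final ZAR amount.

ZAR 300,850.79

BRL 83,000.00 × 14.136 = INR 1,173,288.00
INR 1,173,288.00 ÷ 3.8999 = ZAR 300,850.79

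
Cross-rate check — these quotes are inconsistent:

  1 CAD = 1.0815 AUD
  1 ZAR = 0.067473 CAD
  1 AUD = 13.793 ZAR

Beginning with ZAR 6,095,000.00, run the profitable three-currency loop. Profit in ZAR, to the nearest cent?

Profit: ZAR 39,638.70

Profitable loop is ZAR → CAD → AUD → ZAR:
ZAR 6,095,000.00 × 0.067473 = CAD 411,247.94
CAD 411,247.94 × 1.0815 = AUD 444,764.64
AUD 444,764.64 × 13.793 = ZAR 6,134,638.70
Profit = ZAR 6,134,638.70 − ZAR 6,095,000.00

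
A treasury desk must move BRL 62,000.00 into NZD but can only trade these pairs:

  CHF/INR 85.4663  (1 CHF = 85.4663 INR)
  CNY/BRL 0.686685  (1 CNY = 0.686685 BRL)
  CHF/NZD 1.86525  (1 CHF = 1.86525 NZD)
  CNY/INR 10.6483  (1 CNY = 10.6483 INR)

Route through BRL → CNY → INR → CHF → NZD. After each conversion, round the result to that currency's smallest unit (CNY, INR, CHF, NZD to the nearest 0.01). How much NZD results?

BRL 62,000.00 ÷ 0.686685 = CNY 90,288.85
CNY 90,288.85 × 10.6483 = INR 961,422.76
INR 961,422.76 ÷ 85.4663 = CHF 11,249.14
CHF 11,249.14 × 1.86525 = NZD 20,982.46

NZD 20,982.46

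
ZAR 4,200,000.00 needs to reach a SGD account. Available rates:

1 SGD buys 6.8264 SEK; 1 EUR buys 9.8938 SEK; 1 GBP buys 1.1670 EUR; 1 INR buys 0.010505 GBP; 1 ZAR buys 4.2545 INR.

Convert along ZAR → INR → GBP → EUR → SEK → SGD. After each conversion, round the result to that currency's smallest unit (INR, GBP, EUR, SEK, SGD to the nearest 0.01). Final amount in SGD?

ZAR 4,200,000.00 × 4.2545 = INR 17,868,900.00
INR 17,868,900.00 × 0.010505 = GBP 187,712.79
GBP 187,712.79 × 1.1670 = EUR 219,060.83
EUR 219,060.83 × 9.8938 = SEK 2,167,344.04
SEK 2,167,344.04 ÷ 6.8264 = SGD 317,494.44

SGD 317,494.44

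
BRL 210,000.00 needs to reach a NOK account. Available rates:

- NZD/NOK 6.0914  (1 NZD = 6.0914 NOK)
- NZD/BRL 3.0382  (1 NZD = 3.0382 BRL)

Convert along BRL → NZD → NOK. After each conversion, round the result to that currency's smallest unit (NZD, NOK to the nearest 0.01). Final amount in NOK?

BRL 210,000.00 ÷ 3.0382 = NZD 69,119.87
NZD 69,119.87 × 6.0914 = NOK 421,036.78

NOK 421,036.78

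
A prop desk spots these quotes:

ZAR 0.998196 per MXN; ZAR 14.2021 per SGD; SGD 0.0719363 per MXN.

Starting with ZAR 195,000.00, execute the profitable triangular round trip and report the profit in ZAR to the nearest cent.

Profit: ZAR 4,581.12

Profitable loop is ZAR → MXN → SGD → ZAR:
ZAR 195,000.00 ÷ 0.998196 = MXN 195,352.42
MXN 195,352.42 × 0.0719363 = SGD 14,052.93
SGD 14,052.93 × 14.2021 = ZAR 199,581.12
Profit = ZAR 199,581.12 − ZAR 195,000.00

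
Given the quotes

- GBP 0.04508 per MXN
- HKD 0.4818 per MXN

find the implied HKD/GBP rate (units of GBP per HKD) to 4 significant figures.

HKD/GBP = 0.09357

1 HKD ÷ 0.4818 = 2.07555 MXN
2.07555 MXN × 0.04508 = 0.0935658 GBP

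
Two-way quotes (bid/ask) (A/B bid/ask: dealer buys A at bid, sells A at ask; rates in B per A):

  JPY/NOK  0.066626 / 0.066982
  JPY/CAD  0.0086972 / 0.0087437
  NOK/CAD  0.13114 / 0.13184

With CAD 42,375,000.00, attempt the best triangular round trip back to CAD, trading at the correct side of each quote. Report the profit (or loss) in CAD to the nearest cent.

Net result: CAD -30,853.59 (no profitable arbitrage after spreads)

Best loop CAD → JPY → NOK → CAD:
CAD 42,375,000.00 ÷ 0.0087437 (buy JPY at ask) = JPY 4,846,346,512
JPY 4,846,346,512 × 0.066626 (sell JPY at bid) = NOK 322,892,682.73
NOK 322,892,682.73 × 0.13114 (sell NOK at bid) = CAD 42,344,146.41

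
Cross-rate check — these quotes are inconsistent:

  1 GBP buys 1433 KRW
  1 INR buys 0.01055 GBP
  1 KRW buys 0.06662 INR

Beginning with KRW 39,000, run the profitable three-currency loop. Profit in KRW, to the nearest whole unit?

Profit: KRW 280

Profitable loop is KRW → INR → GBP → KRW:
KRW 39,000 × 0.06662 = INR 2,598.18
INR 2,598.18 × 0.01055 = GBP 27.41
GBP 27.41 × 1433 = KRW 39,280
Profit = KRW 39,280 − KRW 39,000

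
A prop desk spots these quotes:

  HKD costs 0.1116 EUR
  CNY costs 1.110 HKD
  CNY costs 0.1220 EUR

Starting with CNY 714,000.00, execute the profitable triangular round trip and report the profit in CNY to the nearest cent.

Profitable loop is CNY → HKD → EUR → CNY:
CNY 714,000.00 × 1.110 = HKD 792,540.00
HKD 792,540.00 × 0.1116 = EUR 88,447.46
EUR 88,447.46 ÷ 0.1220 = CNY 724,979.21
Profit = CNY 724,979.21 − CNY 714,000.00

Profit: CNY 10,979.21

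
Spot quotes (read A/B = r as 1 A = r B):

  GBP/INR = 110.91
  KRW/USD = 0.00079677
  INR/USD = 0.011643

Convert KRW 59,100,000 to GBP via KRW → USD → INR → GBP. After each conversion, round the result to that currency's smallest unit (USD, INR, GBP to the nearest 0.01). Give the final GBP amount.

KRW 59,100,000 × 0.00079677 = USD 47,089.11
USD 47,089.11 ÷ 0.011643 = INR 4,044,413.81
INR 4,044,413.81 ÷ 110.91 = GBP 36,465.73

GBP 36,465.73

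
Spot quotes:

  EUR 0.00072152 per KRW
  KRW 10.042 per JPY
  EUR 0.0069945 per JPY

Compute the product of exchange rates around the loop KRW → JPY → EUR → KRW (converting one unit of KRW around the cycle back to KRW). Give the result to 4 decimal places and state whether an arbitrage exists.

0.9654 (arbitrage exists)

Around KRW → JPY → EUR → KRW: 1 ÷ 10.042 × 0.0069945 ÷ 0.00072152 = 0.965357
Product < 1; profitable direction is KRW → EUR → JPY → KRW.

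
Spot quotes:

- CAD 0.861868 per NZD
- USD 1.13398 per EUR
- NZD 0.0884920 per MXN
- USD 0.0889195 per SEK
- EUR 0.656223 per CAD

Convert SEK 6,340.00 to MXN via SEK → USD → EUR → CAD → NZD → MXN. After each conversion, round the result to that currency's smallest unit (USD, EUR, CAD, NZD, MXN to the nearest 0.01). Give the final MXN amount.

MXN 9,933.10

SEK 6,340.00 × 0.0889195 = USD 563.75
USD 563.75 ÷ 1.13398 = EUR 497.14
EUR 497.14 ÷ 0.656223 = CAD 757.58
CAD 757.58 ÷ 0.861868 = NZD 879.00
NZD 879.00 ÷ 0.0884920 = MXN 9,933.10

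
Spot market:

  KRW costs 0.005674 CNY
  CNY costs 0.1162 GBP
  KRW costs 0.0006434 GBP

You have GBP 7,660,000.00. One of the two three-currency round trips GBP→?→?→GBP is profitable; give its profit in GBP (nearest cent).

Profitable loop is GBP → KRW → CNY → GBP:
GBP 7,660,000.00 ÷ 0.0006434 = KRW 11,905,502,021
KRW 11,905,502,021 × 0.005674 = CNY 67,551,818.46
CNY 67,551,818.46 × 0.1162 = GBP 7,849,521.31
Profit = GBP 7,849,521.31 − GBP 7,660,000.00

Profit: GBP 189,521.31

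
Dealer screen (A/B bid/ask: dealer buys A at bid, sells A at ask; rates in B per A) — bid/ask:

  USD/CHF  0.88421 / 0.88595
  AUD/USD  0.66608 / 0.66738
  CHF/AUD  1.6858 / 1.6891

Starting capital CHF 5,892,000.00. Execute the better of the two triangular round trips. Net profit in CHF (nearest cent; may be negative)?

Net profit: CHF 7,632.73

Best loop CHF → USD → AUD → CHF:
CHF 5,892,000.00 ÷ 0.88595 (buy USD at ask) = USD 6,650,488.18
USD 6,650,488.18 ÷ 0.66738 (buy AUD at ask) = AUD 9,965,069.64
AUD 9,965,069.64 ÷ 1.6891 (buy CHF at ask) = CHF 5,899,632.73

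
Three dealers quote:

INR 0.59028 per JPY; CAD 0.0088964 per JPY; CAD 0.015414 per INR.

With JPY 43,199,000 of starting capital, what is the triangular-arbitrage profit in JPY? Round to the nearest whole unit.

Profit: JPY 981,723

Profitable loop is JPY → INR → CAD → JPY:
JPY 43,199,000 × 0.59028 = INR 25,499,505.72
INR 25,499,505.72 × 0.015414 = CAD 393,049.38
CAD 393,049.38 ÷ 0.0088964 = JPY 44,180,723
Profit = JPY 44,180,723 − JPY 43,199,000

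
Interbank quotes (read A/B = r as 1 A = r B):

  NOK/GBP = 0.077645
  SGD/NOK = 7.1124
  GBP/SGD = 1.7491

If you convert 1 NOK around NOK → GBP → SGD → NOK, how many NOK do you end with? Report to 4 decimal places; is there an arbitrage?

0.9659 (arbitrage exists)

Around NOK → GBP → SGD → NOK: 1 × 0.077645 × 1.7491 × 7.1124 = 0.965927
Product < 1; profitable direction is NOK → SGD → GBP → NOK.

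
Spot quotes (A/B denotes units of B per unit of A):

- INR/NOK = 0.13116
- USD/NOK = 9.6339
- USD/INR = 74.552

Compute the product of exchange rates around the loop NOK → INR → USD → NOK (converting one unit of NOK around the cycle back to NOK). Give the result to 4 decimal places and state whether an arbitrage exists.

0.9852 (arbitrage exists)

Around NOK → INR → USD → NOK: 1 ÷ 0.13116 ÷ 74.552 × 9.6339 = 0.985239
Product < 1; profitable direction is NOK → USD → INR → NOK.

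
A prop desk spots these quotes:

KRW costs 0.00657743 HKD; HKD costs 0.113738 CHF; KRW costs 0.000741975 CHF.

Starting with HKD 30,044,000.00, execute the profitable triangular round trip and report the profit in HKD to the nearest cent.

Profitable loop is HKD → CHF → KRW → HKD:
HKD 30,044,000.00 × 0.113738 = CHF 3,417,144.47
CHF 3,417,144.47 ÷ 0.000741975 = KRW 4,605,471,171
KRW 4,605,471,171 × 0.00657743 = HKD 30,292,164.24
Profit = HKD 30,292,164.24 − HKD 30,044,000.00

Profit: HKD 248,164.24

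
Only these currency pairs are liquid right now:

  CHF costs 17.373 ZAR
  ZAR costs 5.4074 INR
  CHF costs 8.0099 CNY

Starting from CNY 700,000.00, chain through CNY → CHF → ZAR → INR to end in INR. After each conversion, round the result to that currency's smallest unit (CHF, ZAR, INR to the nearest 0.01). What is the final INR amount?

INR 8,209,831.61

CNY 700,000.00 ÷ 8.0099 = CHF 87,391.85
CHF 87,391.85 × 17.373 = ZAR 1,518,258.61
ZAR 1,518,258.61 × 5.4074 = INR 8,209,831.61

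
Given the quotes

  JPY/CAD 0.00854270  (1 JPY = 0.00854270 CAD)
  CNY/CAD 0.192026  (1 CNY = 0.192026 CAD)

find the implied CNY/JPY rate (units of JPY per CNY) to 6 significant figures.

CNY/JPY = 22.4784

1 CNY × 0.192026 = 0.192026 CAD
0.192026 CAD ÷ 0.00854270 = 22.4784 JPY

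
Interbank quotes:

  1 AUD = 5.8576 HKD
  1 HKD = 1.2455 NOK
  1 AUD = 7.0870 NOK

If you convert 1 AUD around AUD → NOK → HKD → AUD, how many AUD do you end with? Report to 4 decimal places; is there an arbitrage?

Around AUD → NOK → HKD → AUD: 1 × 7.0870 ÷ 1.2455 ÷ 5.8576 = 0.971402
Product < 1; profitable direction is AUD → HKD → NOK → AUD.

0.9714 (arbitrage exists)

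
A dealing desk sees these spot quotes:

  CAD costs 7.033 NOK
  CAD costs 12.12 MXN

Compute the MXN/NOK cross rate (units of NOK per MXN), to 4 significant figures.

MXN/NOK = 0.5803

1 MXN ÷ 12.12 = 0.0825083 CAD
0.0825083 CAD × 7.033 = 0.580281 NOK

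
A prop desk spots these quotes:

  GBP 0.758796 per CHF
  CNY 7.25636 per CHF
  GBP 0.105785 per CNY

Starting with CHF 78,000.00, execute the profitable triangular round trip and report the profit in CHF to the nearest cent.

Profitable loop is CHF → CNY → GBP → CHF:
CHF 78,000.00 × 7.25636 = CNY 565,996.08
CNY 565,996.08 × 0.105785 = GBP 59,873.90
GBP 59,873.90 ÷ 0.758796 = CHF 78,906.45
Profit = CHF 78,906.45 − CHF 78,000.00

Profit: CHF 906.45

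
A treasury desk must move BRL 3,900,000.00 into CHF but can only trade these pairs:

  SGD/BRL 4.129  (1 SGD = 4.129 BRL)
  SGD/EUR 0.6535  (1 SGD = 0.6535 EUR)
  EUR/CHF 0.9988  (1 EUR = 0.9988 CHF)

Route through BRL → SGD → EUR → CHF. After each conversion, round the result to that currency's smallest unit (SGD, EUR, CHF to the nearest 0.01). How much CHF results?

BRL 3,900,000.00 ÷ 4.129 = SGD 944,538.63
SGD 944,538.63 × 0.6535 = EUR 617,255.99
EUR 617,255.99 × 0.9988 = CHF 616,515.28

CHF 616,515.28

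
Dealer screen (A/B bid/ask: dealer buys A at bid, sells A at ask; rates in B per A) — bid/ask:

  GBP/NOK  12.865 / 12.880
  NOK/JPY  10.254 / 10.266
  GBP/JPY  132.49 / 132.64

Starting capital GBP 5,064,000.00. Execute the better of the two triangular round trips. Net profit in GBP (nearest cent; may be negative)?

Net profit: GBP 10,107.62

Best loop GBP → JPY → NOK → GBP:
GBP 5,064,000.00 × 132.49 (sell GBP at bid) = JPY 670,929,360
JPY 670,929,360 ÷ 10.266 (buy NOK at ask) = NOK 65,354,506.14
NOK 65,354,506.14 ÷ 12.880 (buy GBP at ask) = GBP 5,074,107.62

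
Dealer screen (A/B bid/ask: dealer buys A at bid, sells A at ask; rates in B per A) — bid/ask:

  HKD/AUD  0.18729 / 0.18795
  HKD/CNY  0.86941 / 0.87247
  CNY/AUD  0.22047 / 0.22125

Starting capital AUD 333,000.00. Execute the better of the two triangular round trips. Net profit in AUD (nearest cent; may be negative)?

Best loop AUD → HKD → CNY → AUD:
AUD 333,000.00 ÷ 0.18795 (buy HKD at ask) = HKD 1,771,747.81
HKD 1,771,747.81 × 0.86941 (sell HKD at bid) = CNY 1,540,375.26
CNY 1,540,375.26 × 0.22047 (sell CNY at bid) = AUD 339,606.53

Net profit: AUD 6,606.53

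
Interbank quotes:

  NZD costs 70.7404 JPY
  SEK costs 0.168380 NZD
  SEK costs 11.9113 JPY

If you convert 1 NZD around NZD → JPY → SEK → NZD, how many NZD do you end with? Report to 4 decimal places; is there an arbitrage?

1.0000 (no arbitrage)

Around NZD → JPY → SEK → NZD: 1 × 70.7404 ÷ 11.9113 × 0.168380 = 0.999997
Product ≈ 1 (deviation 0.000%, within rounding noise).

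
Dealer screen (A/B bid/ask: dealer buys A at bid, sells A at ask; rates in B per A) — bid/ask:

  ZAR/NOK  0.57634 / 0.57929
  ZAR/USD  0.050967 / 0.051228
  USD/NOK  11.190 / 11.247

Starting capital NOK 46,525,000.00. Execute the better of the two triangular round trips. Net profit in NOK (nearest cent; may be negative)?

Net profit: NOK 14,428.72

Best loop NOK → USD → ZAR → NOK:
NOK 46,525,000.00 ÷ 11.247 (buy USD at ask) = USD 4,136,658.66
USD 4,136,658.66 ÷ 0.051228 (buy ZAR at ask) = ZAR 80,749,954.41
ZAR 80,749,954.41 × 0.57634 (sell ZAR at bid) = NOK 46,539,428.72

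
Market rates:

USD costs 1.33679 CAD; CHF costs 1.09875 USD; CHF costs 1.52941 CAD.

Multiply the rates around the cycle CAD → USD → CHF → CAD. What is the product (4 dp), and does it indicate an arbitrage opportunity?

Around CAD → USD → CHF → CAD: 1 ÷ 1.33679 ÷ 1.09875 × 1.52941 = 1.041266
Product > 1; profitable direction is CAD → USD → CHF → CAD.

1.0413 (arbitrage exists)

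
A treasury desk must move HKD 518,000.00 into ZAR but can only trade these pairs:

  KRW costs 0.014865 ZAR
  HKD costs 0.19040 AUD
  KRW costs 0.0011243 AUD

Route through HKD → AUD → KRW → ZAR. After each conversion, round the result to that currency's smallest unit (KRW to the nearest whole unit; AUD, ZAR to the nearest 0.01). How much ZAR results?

ZAR 1,304,005.46

HKD 518,000.00 × 0.19040 = AUD 98,627.20
AUD 98,627.20 ÷ 0.0011243 = KRW 87,723,206
KRW 87,723,206 × 0.014865 = ZAR 1,304,005.46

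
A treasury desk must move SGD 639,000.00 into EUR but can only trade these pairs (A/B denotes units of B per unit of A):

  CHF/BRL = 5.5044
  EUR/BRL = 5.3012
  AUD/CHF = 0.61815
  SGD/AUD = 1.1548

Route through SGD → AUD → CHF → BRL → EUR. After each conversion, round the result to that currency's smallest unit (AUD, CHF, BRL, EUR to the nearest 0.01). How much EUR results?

SGD 639,000.00 × 1.1548 = AUD 737,917.20
AUD 737,917.20 × 0.61815 = CHF 456,143.52
CHF 456,143.52 × 5.5044 = BRL 2,510,796.39
BRL 2,510,796.39 ÷ 5.3012 = EUR 473,627.93

EUR 473,627.93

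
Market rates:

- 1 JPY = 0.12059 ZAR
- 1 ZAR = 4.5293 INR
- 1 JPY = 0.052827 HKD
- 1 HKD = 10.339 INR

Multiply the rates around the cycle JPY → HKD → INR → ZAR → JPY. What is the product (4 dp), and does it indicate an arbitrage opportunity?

Around JPY → HKD → INR → ZAR → JPY: 1 × 0.052827 × 10.339 ÷ 4.5293 ÷ 0.12059 = 0.999982
Product ≈ 1 (deviation 0.002%, within rounding noise).

1.0000 (no arbitrage)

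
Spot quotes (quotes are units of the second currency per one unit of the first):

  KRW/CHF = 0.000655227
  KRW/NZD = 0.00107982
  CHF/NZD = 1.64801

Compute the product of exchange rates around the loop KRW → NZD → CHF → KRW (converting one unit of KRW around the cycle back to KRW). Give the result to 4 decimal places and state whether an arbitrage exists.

1.0000 (no arbitrage)

Around KRW → NZD → CHF → KRW: 1 × 0.00107982 ÷ 1.64801 ÷ 0.000655227 = 0.999999
Product ≈ 1 (deviation 0.000%, within rounding noise).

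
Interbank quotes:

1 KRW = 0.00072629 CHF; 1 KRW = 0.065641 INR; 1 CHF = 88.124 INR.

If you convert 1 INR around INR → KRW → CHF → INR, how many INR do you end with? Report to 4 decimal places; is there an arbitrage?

Around INR → KRW → CHF → INR: 1 ÷ 0.065641 × 0.00072629 × 88.124 = 0.975055
Product < 1; profitable direction is INR → CHF → KRW → INR.

0.9751 (arbitrage exists)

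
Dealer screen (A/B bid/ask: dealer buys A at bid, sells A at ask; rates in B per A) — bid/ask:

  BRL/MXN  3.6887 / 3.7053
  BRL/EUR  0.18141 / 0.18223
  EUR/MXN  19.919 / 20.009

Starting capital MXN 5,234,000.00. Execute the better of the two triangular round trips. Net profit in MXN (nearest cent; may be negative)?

Best loop MXN → EUR → BRL → MXN:
MXN 5,234,000.00 ÷ 20.009 (buy EUR at ask) = EUR 261,582.29
EUR 261,582.29 ÷ 0.18223 (buy BRL at ask) = BRL 1,435,451.29
BRL 1,435,451.29 × 3.6887 (sell BRL at bid) = MXN 5,294,949.16

Net profit: MXN 60,949.16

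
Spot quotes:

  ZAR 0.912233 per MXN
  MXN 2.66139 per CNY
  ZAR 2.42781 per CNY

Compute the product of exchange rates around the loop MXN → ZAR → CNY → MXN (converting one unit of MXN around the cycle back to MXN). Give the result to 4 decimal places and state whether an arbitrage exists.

1.0000 (no arbitrage)

Around MXN → ZAR → CNY → MXN: 1 × 0.912233 ÷ 2.42781 × 2.66139 = 0.999999
Product ≈ 1 (deviation 0.000%, within rounding noise).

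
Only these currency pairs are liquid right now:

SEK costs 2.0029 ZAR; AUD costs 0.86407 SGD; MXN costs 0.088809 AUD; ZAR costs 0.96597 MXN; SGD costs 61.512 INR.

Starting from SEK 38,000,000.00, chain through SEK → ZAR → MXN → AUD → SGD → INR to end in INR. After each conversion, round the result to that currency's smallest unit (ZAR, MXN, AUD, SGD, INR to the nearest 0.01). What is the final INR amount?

INR 347,034,184.34

SEK 38,000,000.00 × 2.0029 = ZAR 76,110,200.00
ZAR 76,110,200.00 × 0.96597 = MXN 73,520,169.89
MXN 73,520,169.89 × 0.088809 = AUD 6,529,252.77
AUD 6,529,252.77 × 0.86407 = SGD 5,641,731.44
SGD 5,641,731.44 × 61.512 = INR 347,034,184.34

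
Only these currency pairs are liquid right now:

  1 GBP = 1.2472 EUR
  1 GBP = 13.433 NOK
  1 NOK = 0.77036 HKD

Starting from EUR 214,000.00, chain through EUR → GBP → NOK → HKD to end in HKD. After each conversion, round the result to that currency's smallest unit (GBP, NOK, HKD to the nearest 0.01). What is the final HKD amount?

HKD 1,775,597.04

EUR 214,000.00 ÷ 1.2472 = GBP 171,584.35
GBP 171,584.35 × 13.433 = NOK 2,304,892.57
NOK 2,304,892.57 × 0.77036 = HKD 1,775,597.04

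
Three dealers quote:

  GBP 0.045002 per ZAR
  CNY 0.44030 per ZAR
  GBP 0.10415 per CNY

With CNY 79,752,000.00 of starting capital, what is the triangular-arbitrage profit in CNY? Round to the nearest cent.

Profitable loop is CNY → GBP → ZAR → CNY:
CNY 79,752,000.00 × 0.10415 = GBP 8,306,170.80
GBP 8,306,170.80 ÷ 0.045002 = ZAR 184,573,370.07
ZAR 184,573,370.07 × 0.44030 = CNY 81,267,654.84
Profit = CNY 81,267,654.84 − CNY 79,752,000.00

Profit: CNY 1,515,654.84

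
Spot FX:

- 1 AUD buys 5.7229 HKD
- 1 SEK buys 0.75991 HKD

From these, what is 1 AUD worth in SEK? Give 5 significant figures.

AUD/SEK = 7.5310

1 AUD × 5.7229 = 5.7229 HKD
5.7229 HKD ÷ 0.75991 = 7.53102 SEK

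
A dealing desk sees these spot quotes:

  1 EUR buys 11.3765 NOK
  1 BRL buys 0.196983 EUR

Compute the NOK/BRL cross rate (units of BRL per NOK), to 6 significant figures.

1 NOK ÷ 11.3765 = 0.0879005 EUR
0.0879005 EUR ÷ 0.196983 = 0.446234 BRL

NOK/BRL = 0.446234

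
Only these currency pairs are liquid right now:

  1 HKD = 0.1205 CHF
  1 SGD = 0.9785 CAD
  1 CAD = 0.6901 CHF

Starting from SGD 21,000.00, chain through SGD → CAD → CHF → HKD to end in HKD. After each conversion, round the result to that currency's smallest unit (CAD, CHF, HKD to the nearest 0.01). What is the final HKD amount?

HKD 117,680.66

SGD 21,000.00 × 0.9785 = CAD 20,548.50
CAD 20,548.50 × 0.6901 = CHF 14,180.52
CHF 14,180.52 ÷ 0.1205 = HKD 117,680.66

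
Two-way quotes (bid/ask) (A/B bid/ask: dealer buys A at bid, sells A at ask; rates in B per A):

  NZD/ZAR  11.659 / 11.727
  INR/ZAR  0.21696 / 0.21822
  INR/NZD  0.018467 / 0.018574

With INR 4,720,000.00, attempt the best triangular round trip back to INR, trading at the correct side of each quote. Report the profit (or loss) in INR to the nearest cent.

Best loop INR → ZAR → NZD → INR:
INR 4,720,000.00 × 0.21696 (sell INR at bid) = ZAR 1,024,051.20
ZAR 1,024,051.20 ÷ 11.727 (buy NZD at ask) = NZD 87,324.23
NZD 87,324.23 ÷ 0.018574 (buy INR at ask) = INR 4,701,422.75

Net result: INR -18,577.25 (no profitable arbitrage after spreads)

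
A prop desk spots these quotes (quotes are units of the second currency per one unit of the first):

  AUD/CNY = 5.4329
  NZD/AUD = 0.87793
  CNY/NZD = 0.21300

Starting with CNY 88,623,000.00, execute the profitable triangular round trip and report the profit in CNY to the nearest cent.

Profitable loop is CNY → NZD → AUD → CNY:
CNY 88,623,000.00 × 0.21300 = NZD 18,876,699.00
NZD 18,876,699.00 × 0.87793 = AUD 16,572,420.35
AUD 16,572,420.35 × 5.4329 = CNY 90,036,302.54
Profit = CNY 90,036,302.54 − CNY 88,623,000.00

Profit: CNY 1,413,302.54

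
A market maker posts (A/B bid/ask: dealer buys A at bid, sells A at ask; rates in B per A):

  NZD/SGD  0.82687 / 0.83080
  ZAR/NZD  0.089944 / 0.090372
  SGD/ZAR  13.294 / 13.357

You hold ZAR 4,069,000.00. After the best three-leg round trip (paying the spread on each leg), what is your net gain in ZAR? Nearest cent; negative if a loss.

Best loop ZAR → SGD → NZD → ZAR:
ZAR 4,069,000.00 ÷ 13.357 (buy SGD at ask) = SGD 304,634.27
SGD 304,634.27 ÷ 0.83080 (buy NZD at ask) = NZD 366,675.82
NZD 366,675.82 ÷ 0.090372 (buy ZAR at ask) = ZAR 4,057,405.21

Net result: ZAR -11,594.79 (no profitable arbitrage after spreads)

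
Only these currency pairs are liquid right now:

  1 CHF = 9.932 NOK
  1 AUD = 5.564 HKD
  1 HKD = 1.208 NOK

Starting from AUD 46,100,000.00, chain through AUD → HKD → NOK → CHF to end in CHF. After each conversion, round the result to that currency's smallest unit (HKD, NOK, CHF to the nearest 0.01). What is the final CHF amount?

AUD 46,100,000.00 × 5.564 = HKD 256,500,400.00
HKD 256,500,400.00 × 1.208 = NOK 309,852,483.20
NOK 309,852,483.20 ÷ 9.932 = CHF 31,197,390.58

CHF 31,197,390.58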